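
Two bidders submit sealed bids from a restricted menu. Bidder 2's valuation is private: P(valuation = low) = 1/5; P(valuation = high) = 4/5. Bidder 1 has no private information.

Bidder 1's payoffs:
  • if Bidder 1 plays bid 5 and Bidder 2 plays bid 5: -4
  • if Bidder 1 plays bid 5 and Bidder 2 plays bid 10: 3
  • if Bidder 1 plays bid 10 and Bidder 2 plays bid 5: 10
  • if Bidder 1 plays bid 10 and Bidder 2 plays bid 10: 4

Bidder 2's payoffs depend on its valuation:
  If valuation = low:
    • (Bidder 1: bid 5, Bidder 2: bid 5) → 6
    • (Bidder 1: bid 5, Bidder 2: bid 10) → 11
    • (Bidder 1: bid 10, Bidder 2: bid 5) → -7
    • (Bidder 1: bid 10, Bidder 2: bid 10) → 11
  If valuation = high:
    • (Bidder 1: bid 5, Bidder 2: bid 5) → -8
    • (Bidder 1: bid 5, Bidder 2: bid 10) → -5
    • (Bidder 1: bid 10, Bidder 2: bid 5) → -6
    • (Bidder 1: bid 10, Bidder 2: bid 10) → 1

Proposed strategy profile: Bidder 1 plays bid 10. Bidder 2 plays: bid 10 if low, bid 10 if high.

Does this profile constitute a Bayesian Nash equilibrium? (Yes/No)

Bidder 1 plays bid 10: E[bid 10] = 1/5·(4) + 4/5·(4) = 4; E[bid 5] = 3. Best-responding. ✓
Bidder 2 (valuation low), facing bid 10: bid 5 gives -7, bid 10 gives 11. Proposed bid 10 is best. ✓
Bidder 2 (valuation high), facing bid 10: bid 5 gives -6, bid 10 gives 1. Proposed bid 10 is best. ✓

Yes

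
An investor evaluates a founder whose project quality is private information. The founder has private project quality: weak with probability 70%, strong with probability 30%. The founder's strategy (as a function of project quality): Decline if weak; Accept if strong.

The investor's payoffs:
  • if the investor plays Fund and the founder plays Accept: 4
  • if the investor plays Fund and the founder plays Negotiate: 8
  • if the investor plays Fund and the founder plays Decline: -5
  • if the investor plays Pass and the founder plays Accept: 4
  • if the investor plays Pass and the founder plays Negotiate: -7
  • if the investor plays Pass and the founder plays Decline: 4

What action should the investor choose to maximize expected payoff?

E[Fund] = 0.7·(-5) + 0.3·(4) = -2.3
E[Pass] = 0.7·(4) + 0.3·(4) = 4
Best response: Pass (4 is the largest).

Pass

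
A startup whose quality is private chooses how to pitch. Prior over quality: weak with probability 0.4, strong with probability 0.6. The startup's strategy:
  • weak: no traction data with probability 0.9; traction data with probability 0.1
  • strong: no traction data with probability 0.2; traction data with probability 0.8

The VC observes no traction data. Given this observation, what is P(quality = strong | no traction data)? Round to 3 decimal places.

P(no traction data) = 0.4·0.9 + 0.6·0.2 = 0.48
P(strong | no traction data) = (0.6·0.2) / 0.48 = 0.12 / 0.48 = 0.25

0.250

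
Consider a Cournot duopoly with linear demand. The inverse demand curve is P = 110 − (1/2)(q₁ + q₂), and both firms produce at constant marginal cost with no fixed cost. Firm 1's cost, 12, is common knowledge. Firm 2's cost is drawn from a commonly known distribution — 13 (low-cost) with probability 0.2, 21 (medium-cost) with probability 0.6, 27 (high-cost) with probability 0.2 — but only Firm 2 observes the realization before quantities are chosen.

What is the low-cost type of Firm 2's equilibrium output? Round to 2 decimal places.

Firm 2 with cost c maximizes (110 − (1/2)(q₁+q₂) − c)·q₂, giving q₂(c) = (110 − c − (1/2)q₁).
E[c₂] = 0.2·13 + 0.6·21 + 0.2·27 = 20.6
Firm 1's FOC against E[q₂] yields q₁ = (110 − 2·12 + E[c₂])/(3/2) = (110 − 24 + 20.6)/(3/2) = 71.0667.
q₂(low-cost) = (110 − 13 − (1/2)·71.0667) = 61.4667.

61.47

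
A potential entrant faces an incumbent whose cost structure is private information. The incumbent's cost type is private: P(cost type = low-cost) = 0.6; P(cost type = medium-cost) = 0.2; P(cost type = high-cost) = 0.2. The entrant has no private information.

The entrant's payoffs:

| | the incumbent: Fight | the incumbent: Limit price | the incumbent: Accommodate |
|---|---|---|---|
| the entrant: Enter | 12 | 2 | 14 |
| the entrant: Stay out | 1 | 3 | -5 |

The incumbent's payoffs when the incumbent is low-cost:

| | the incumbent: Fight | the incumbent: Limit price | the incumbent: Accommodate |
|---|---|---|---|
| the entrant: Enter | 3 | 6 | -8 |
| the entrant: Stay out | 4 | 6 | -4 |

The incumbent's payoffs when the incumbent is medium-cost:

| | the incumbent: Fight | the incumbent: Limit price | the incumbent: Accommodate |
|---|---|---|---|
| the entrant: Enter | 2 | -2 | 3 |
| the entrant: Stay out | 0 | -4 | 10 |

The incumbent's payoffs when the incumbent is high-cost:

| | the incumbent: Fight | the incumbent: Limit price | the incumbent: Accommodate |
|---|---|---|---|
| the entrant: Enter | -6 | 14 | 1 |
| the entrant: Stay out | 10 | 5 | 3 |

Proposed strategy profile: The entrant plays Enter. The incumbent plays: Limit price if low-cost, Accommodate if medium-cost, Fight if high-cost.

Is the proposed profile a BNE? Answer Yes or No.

No

The entrant plays Enter: E[Enter] = 0.6·(2) + 0.2·(14) + 0.2·(12) = 6.4; E[Stay out] = 1. Best-responding. ✓
The incumbent (cost type low-cost), facing Enter: Fight gives 3, Limit price gives 6, Accommodate gives -8. Proposed Limit price is best. ✓
The incumbent (cost type medium-cost), facing Enter: Fight gives 2, Limit price gives -2, Accommodate gives 3. Proposed Accommodate is best. ✓
The incumbent (cost type high-cost), facing Enter: Fight gives -6, Limit price gives 14, Accommodate gives 1. Proposed Fight is not best — profitable deviation exists. ✗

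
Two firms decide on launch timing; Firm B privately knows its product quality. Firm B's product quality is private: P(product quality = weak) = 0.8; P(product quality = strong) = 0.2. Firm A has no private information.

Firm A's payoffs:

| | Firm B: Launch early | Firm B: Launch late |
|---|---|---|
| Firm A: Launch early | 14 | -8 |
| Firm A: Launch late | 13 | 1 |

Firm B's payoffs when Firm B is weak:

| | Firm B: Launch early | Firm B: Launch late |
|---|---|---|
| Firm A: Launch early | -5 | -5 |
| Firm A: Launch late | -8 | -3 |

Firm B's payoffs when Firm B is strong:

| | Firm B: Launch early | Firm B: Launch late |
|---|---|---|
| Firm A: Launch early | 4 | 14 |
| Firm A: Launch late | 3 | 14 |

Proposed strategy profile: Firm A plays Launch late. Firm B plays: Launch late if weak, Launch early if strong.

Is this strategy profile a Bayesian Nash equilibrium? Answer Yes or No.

Firm A plays Launch late: E[Launch late] = 0.8·(1) + 0.2·(13) = 3.4; E[Launch early] = -3.6. Best-responding. ✓
Firm B (product quality weak), facing Launch late: Launch early gives -8, Launch late gives -3. Proposed Launch late is best. ✓
Firm B (product quality strong), facing Launch late: Launch early gives 3, Launch late gives 14. Proposed Launch early is not best — profitable deviation exists. ✗

No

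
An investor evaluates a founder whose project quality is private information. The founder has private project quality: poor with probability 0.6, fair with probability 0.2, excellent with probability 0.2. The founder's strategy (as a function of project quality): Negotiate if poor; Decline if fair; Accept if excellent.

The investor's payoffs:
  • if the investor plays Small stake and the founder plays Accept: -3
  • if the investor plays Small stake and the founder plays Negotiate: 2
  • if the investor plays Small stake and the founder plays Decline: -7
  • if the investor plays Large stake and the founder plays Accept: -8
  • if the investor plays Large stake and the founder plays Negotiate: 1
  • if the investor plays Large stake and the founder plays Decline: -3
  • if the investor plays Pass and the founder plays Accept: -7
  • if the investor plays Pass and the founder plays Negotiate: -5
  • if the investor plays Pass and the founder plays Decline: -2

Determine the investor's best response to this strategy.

E[Small stake] = 0.6·(2) + 0.2·(-7) + 0.2·(-3) = -0.8
E[Large stake] = 0.6·(1) + 0.2·(-3) + 0.2·(-8) = -1.6
E[Pass] = 0.6·(-5) + 0.2·(-2) + 0.2·(-7) = -4.8
Best response: Small stake (-0.8 is the largest).

Small stake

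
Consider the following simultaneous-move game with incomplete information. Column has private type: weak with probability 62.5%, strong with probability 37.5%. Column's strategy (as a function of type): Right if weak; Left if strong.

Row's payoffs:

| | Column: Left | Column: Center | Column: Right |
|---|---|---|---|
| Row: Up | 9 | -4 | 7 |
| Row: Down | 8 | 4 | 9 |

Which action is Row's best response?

E[Up] = 0.625·(7) + 0.375·(9) = 7.75
E[Down] = 0.625·(9) + 0.375·(8) = 8.625
Best response: Down (8.625 is the largest).

Down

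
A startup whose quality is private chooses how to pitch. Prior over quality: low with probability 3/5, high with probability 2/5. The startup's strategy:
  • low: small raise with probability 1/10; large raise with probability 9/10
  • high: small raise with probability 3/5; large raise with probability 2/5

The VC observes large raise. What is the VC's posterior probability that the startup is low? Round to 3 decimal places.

P(large raise) = (3/5)·(9/10) + (2/5)·(2/5) = 7/10
P(low | large raise) = ((3/5)·(9/10)) / (7/10) = (27/50) / (7/10) = 27/35

0.771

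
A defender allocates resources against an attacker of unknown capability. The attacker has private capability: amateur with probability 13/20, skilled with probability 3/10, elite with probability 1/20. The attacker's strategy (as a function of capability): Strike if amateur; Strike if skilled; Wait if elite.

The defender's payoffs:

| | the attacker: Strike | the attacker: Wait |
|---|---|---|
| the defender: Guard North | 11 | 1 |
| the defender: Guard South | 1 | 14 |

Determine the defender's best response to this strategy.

Guard North

Compute the defender's expected payoff for each action, taking the expectation over the attacker's type.
E[Guard North] = 13/20·(11) + 3/10·(11) + 1/20·(1) = 21/2
E[Guard South] = 13/20·(1) + 3/10·(1) + 1/20·(14) = 33/20
Best response: Guard North (21/2 is the largest).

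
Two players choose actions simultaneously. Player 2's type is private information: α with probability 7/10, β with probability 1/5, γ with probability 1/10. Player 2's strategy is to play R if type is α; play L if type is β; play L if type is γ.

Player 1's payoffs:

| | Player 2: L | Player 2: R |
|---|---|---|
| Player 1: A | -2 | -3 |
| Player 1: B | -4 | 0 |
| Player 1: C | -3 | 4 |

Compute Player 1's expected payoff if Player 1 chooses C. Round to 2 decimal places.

1.90

E[C] = 7/10·4 + 1/5·(-3) + 1/10·(-3) = 14/5 + (-3/5) + (-3/10) = 19/10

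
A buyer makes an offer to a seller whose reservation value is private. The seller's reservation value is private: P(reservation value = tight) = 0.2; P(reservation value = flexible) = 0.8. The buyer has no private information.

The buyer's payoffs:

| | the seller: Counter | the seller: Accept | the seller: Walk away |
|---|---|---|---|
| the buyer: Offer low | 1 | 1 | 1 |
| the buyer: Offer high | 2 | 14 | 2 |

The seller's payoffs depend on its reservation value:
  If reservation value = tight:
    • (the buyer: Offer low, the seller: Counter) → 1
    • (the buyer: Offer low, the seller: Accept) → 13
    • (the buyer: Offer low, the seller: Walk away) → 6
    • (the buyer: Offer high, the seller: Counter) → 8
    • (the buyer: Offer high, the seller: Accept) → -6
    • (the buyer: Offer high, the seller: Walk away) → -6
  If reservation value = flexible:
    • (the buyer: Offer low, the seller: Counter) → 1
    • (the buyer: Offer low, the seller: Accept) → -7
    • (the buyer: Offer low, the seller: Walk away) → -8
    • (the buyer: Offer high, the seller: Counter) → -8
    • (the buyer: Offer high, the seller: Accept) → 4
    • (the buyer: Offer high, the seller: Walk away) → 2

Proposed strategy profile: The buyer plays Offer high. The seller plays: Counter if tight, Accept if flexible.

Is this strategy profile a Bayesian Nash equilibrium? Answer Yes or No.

Yes

The buyer plays Offer high: E[Offer high] = 0.2·(2) + 0.8·(14) = 11.6; E[Offer low] = 1. Best-responding. ✓
The seller (reservation value tight), facing Offer high: Counter gives 8, Accept gives -6, Walk away gives -6. Proposed Counter is best. ✓
The seller (reservation value flexible), facing Offer high: Counter gives -8, Accept gives 4, Walk away gives 2. Proposed Accept is best. ✓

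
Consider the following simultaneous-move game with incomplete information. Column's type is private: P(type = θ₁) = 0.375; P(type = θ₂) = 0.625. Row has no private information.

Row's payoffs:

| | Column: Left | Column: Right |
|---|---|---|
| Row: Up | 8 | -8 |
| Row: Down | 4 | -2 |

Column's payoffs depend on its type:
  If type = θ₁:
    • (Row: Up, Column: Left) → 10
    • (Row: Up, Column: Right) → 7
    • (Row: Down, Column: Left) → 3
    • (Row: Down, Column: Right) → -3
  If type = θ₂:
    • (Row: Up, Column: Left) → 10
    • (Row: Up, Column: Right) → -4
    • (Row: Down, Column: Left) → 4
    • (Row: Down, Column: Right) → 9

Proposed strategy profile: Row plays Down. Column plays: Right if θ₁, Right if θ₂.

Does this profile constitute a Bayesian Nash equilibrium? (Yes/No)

No

Row plays Down: E[Down] = 0.375·(-2) + 0.625·(-2) = -2; E[Up] = -8. Best-responding. ✓
Column (type θ₁), facing Down: Left gives 3, Right gives -3. Proposed Right is not best — profitable deviation exists. ✗
Column (type θ₂), facing Down: Left gives 4, Right gives 9. Proposed Right is best. ✓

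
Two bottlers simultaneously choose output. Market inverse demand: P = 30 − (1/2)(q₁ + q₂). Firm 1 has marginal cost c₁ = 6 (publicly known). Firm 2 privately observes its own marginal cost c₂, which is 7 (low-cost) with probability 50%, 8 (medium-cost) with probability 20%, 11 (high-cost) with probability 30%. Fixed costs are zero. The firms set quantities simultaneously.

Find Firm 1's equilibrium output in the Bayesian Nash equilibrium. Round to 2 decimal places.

Type-c best response for Firm 2: q₂(c) = (30 − c) − q₁/2.
Firm 1 maximizes expected profit; its first-order condition is 30 − q₁ − (1/2)E[q₂] − 6 = 0.
Substituting E[q₂] and solving: E[c₂] = 8.4, so q₁ = (30 − 2·6 + 8.4)/(3/2) = 17.6.

17.60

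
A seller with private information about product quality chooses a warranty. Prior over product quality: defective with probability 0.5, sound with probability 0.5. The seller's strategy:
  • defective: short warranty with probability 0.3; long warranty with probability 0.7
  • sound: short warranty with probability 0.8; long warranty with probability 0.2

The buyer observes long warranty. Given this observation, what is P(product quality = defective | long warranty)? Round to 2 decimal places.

P(long warranty) = 0.5·0.7 + 0.5·0.2 = 0.45
P(defective | long warranty) = (0.5·0.7) / 0.45 = 0.35 / 0.45 = 0.777778

0.78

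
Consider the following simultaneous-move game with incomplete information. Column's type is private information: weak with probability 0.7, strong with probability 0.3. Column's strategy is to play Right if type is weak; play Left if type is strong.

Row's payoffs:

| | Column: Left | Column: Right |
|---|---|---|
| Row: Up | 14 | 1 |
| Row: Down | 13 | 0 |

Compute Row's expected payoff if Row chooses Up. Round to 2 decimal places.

4.90

E[Up] = 0.7·1 + 0.3·14 = 0.7 + 4.2 = 4.9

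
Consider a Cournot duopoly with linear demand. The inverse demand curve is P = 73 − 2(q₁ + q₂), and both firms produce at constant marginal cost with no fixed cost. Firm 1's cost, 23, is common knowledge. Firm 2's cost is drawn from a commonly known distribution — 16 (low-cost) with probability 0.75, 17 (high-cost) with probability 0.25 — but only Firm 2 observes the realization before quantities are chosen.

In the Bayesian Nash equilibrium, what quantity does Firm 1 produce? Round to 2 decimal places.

Firm 2 with cost c maximizes (73 − 2(q₁+q₂) − c)·q₂, giving q₂(c) = (73 − c − 2q₁)/4.
E[c₂] = 0.75·16 + 0.25·17 = 16.25
Firm 1's FOC against E[q₂] yields q₁ = (73 − 2·23 + E[c₂])/6 = (73 − 46 + 16.25)/6 = 7.20833.

7.21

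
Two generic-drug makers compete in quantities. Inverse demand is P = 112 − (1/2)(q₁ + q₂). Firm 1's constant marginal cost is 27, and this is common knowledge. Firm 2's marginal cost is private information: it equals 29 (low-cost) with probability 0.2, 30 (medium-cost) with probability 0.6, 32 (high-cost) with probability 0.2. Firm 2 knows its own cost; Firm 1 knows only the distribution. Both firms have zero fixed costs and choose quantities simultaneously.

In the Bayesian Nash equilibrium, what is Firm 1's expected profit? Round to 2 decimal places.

1728.72

Each type of Firm 2 best-responds to q₁; Firm 1 best-responds to the expected q₂ over Firm 2's types.
Firm 2 with cost c maximizes (112 − (1/2)(q₁+q₂) − c)·q₂, giving q₂(c) = (112 − c − (1/2)q₁).
E[c₂] = 0.2·29 + 0.6·30 + 0.2·32 = 30.2
Firm 1's FOC against E[q₂] yields q₁ = (112 − 2·27 + E[c₂])/(3/2) = (112 − 54 + 30.2)/(3/2) = 58.8.
E[P] = 112 − (1/2)·(q₁ + E[q₂]) = 56.4; Firm 1's expected profit = (E[P] − 27)·q₁ = (56.4 − 27)·58.8 = 1728.72.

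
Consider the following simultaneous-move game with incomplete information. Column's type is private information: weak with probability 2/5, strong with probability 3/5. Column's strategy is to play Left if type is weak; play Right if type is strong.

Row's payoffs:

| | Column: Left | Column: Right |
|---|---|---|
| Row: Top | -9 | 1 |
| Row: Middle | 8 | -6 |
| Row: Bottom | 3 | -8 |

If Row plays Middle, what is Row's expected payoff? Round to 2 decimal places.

E[Middle] = 2/5·8 + 3/5·(-6) = 16/5 + (-18/5) = -2/5

-0.40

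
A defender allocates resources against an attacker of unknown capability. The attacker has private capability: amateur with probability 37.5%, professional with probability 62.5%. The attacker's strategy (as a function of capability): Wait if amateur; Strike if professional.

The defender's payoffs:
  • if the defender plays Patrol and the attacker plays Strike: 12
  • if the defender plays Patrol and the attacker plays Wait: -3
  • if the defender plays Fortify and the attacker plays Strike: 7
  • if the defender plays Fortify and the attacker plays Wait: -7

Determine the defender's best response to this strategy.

Patrol

Compute the defender's expected payoff for each action, taking the expectation over the attacker's type.
E[Patrol] = 0.375·(-3) + 0.625·(12) = 6.375
E[Fortify] = 0.375·(-7) + 0.625·(7) = 1.75
Best response: Patrol (6.375 is the largest).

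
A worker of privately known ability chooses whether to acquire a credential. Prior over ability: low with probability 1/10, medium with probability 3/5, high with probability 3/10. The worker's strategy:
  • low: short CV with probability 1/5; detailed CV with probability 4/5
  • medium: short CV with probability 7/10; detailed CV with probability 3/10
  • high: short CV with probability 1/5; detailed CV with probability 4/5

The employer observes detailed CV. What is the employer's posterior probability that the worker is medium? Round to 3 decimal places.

P(detailed CV) = (1/10)·(4/5) + (3/5)·(3/10) + (3/10)·(4/5) = 1/2
P(medium | detailed CV) = ((3/5)·(3/10)) / (1/2) = (9/50) / (1/2) = 9/25

0.360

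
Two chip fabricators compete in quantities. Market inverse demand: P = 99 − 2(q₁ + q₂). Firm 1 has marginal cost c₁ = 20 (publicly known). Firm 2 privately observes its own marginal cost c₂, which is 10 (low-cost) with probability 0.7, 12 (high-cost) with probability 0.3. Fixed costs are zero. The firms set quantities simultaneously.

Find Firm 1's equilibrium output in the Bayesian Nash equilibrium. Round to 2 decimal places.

Firm 2 with cost c maximizes (99 − 2(q₁+q₂) − c)·q₂, giving q₂(c) = (99 − c − 2q₁)/4.
E[c₂] = 0.7·10 + 0.3·12 = 10.6
Firm 1's FOC against E[q₂] yields q₁ = (99 − 2·20 + E[c₂])/6 = (99 − 40 + 10.6)/6 = 11.6.

11.60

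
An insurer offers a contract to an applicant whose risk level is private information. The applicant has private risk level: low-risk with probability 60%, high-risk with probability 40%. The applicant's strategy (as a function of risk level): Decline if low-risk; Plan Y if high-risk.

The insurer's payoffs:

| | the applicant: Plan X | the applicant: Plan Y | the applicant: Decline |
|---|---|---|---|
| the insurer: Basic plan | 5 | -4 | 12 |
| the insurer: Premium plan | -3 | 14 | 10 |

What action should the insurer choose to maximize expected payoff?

Premium plan

E[Basic plan] = 0.6·(12) + 0.4·(-4) = 5.6
E[Premium plan] = 0.6·(10) + 0.4·(14) = 11.6
Best response: Premium plan (11.6 is the largest).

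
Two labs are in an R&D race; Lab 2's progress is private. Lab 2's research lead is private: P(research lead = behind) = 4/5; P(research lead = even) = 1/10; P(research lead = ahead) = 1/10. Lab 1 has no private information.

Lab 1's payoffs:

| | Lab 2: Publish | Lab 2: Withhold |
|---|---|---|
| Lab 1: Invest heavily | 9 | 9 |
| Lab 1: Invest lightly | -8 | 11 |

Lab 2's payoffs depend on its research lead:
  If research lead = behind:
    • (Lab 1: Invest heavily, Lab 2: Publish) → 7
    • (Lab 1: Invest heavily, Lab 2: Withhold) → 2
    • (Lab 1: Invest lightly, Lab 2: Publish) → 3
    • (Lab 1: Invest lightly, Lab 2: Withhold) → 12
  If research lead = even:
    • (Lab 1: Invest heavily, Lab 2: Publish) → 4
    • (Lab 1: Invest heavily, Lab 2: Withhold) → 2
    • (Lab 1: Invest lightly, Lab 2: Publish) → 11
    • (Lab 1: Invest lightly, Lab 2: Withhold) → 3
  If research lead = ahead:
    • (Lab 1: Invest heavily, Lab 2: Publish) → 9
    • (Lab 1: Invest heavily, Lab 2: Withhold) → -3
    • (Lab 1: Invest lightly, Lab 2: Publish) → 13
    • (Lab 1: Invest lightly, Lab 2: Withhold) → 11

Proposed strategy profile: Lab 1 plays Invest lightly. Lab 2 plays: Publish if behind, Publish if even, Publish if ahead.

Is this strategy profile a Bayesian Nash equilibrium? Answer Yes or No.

No

Lab 1 plays Invest lightly: E[Invest lightly] = 4/5·(-8) + 1/10·(-8) + 1/10·(-8) = -8; E[Invest heavily] = 9. Not best-responding. ✗
Lab 2 (research lead behind), facing Invest lightly: Publish gives 3, Withhold gives 12. Proposed Publish is not best — profitable deviation exists. ✗
Lab 2 (research lead even), facing Invest lightly: Publish gives 11, Withhold gives 3. Proposed Publish is best. ✓
Lab 2 (research lead ahead), facing Invest lightly: Publish gives 13, Withhold gives 11. Proposed Publish is best. ✓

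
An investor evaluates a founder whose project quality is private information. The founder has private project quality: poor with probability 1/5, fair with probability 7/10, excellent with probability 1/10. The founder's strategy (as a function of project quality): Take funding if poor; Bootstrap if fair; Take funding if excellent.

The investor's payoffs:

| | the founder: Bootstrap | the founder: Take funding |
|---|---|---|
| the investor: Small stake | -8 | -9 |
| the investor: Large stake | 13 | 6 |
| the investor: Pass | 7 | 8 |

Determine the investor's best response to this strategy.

E[Small stake] = 1/5·(-9) + 7/10·(-8) + 1/10·(-9) = -83/10
E[Large stake] = 1/5·(6) + 7/10·(13) + 1/10·(6) = 109/10
E[Pass] = 1/5·(8) + 7/10·(7) + 1/10·(8) = 73/10
Best response: Large stake (109/10 is the largest).

Large stake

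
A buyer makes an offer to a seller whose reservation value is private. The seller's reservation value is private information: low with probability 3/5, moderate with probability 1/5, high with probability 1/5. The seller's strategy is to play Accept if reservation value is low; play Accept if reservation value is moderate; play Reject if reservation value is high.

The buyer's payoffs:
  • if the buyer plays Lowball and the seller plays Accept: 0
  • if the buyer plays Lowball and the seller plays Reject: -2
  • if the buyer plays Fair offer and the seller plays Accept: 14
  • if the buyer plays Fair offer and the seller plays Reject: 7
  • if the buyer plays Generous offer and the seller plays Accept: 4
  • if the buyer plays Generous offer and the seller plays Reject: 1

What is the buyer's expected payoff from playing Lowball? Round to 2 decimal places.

Take the expectation over the seller's reservation value, weighting each type's action by its prior probability.
E[Lowball] = 3/5·0 + 1/5·0 + 1/5·(-2) = 0 + 0 + (-2/5) = -2/5

-0.40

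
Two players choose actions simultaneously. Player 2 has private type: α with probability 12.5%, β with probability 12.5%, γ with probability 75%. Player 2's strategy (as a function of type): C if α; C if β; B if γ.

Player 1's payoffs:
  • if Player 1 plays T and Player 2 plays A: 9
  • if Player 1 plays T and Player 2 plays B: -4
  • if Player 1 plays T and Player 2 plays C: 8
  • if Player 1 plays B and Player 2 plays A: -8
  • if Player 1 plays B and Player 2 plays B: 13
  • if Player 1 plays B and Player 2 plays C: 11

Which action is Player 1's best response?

E[T] = 0.125·(8) + 0.125·(8) + 0.75·(-4) = -1
E[B] = 0.125·(11) + 0.125·(11) + 0.75·(13) = 12.5
Best response: B (12.5 is the largest).

B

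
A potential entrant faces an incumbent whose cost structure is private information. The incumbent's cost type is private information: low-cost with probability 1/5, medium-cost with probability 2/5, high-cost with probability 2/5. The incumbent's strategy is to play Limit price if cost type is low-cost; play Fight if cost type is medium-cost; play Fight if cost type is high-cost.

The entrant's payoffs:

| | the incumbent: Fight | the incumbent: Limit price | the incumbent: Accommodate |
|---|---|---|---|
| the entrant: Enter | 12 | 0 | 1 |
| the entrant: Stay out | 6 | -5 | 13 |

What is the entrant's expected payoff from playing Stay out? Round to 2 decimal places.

3.80

E[Stay out] = 1/5·(-5) + 2/5·6 + 2/5·6 = (-1) + 12/5 + 12/5 = 19/5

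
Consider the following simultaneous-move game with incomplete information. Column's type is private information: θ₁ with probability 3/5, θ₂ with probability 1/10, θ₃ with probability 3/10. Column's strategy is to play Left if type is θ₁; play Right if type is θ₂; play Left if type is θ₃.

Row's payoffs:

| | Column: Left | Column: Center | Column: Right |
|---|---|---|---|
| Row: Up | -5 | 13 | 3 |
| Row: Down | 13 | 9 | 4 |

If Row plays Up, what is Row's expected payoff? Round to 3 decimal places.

-4.200

E[Up] = 3/5·(-5) + 1/10·3 + 3/10·(-5) = (-3) + 3/10 + (-3/2) = -21/5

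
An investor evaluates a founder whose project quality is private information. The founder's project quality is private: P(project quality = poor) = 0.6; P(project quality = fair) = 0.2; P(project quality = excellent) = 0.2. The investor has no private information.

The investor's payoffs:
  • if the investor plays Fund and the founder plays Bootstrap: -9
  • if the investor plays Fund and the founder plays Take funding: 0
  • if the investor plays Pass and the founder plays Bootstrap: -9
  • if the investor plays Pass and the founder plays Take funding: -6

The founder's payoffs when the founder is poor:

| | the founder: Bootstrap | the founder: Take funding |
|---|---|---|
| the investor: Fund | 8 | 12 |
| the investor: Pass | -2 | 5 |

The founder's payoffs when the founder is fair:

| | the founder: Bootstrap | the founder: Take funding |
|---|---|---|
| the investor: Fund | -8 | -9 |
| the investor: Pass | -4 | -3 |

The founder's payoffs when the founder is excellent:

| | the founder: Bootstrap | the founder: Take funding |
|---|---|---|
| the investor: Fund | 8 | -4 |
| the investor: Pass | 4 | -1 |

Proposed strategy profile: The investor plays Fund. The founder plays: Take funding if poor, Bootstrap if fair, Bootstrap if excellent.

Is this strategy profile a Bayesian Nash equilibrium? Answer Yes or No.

Yes

A profile is a BNE iff every type of every player is best-responding given beliefs about the other side.
The investor plays Fund: E[Fund] = 0.6·(0) + 0.2·(-9) + 0.2·(-9) = -3.6; E[Pass] = -7.2. Best-responding. ✓
The founder (project quality poor), facing Fund: Bootstrap gives 8, Take funding gives 12. Proposed Take funding is best. ✓
The founder (project quality fair), facing Fund: Bootstrap gives -8, Take funding gives -9. Proposed Bootstrap is best. ✓
The founder (project quality excellent), facing Fund: Bootstrap gives 8, Take funding gives -4. Proposed Bootstrap is best. ✓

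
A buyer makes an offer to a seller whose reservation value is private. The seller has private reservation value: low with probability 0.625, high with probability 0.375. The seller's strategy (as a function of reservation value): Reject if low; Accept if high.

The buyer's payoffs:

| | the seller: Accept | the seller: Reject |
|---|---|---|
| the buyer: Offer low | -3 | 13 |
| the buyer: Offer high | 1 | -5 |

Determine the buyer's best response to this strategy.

Offer low

E[Offer low] = 0.625·(13) + 0.375·(-3) = 7
E[Offer high] = 0.625·(-5) + 0.375·(1) = -2.75
Best response: Offer low (7 is the largest).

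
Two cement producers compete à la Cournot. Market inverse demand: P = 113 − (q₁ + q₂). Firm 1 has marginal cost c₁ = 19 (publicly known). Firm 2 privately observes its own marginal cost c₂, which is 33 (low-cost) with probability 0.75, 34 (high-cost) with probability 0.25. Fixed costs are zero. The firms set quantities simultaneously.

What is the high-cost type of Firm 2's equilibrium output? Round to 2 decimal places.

Firm 2 with cost c maximizes (113 − (q₁+q₂) − c)·q₂, giving q₂(c) = (113 − c − q₁)/2.
E[c₂] = 0.75·33 + 0.25·34 = 33.25
Firm 1's FOC against E[q₂] yields q₁ = (113 − 2·19 + E[c₂])/3 = (113 − 38 + 33.25)/3 = 36.0833.
q₂(high-cost) = (113 − 34 − 36.0833)/2 = 21.4583.

21.46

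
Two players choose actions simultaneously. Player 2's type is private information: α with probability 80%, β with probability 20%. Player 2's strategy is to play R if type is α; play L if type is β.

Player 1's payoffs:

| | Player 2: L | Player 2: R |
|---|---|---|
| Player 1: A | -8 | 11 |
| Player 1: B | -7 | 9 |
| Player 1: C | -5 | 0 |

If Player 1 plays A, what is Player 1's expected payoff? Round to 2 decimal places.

E[A] = 0.8·11 + 0.2·(-8) = 8.8 + (-1.6) = 7.2

7.20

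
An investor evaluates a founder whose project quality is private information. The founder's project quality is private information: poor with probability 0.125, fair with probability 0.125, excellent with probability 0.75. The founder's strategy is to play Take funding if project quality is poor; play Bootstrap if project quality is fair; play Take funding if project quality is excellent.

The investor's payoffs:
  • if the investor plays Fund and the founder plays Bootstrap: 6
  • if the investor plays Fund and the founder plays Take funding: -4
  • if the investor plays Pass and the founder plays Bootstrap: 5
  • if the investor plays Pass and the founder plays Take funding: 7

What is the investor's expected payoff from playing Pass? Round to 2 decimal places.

6.75

E[Pass] = 0.125·7 + 0.125·5 + 0.75·7 = 0.875 + 0.625 + 5.25 = 6.75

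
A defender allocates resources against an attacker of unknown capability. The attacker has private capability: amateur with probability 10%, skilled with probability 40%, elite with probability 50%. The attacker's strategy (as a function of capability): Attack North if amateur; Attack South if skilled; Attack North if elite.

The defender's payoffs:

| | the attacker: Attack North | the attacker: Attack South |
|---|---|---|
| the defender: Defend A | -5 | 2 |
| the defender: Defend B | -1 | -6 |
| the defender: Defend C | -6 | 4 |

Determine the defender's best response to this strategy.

E[Defend A] = 0.1·(-5) + 0.4·(2) + 0.5·(-5) = -2.2
E[Defend B] = 0.1·(-1) + 0.4·(-6) + 0.5·(-1) = -3
E[Defend C] = 0.1·(-6) + 0.4·(4) + 0.5·(-6) = -2
Best response: Defend C (-2 is the largest).

Defend C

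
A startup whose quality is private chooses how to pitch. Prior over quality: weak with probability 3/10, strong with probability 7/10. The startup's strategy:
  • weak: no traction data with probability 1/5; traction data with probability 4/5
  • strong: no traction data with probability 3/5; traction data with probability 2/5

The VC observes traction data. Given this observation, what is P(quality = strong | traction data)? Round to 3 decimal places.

Apply Bayes' rule using the sender's strategy as the likelihood.
P(traction data) = (3/10)·(4/5) + (7/10)·(2/5) = 13/25
P(strong | traction data) = ((7/10)·(2/5)) / (13/25) = (7/25) / (13/25) = 7/13

0.538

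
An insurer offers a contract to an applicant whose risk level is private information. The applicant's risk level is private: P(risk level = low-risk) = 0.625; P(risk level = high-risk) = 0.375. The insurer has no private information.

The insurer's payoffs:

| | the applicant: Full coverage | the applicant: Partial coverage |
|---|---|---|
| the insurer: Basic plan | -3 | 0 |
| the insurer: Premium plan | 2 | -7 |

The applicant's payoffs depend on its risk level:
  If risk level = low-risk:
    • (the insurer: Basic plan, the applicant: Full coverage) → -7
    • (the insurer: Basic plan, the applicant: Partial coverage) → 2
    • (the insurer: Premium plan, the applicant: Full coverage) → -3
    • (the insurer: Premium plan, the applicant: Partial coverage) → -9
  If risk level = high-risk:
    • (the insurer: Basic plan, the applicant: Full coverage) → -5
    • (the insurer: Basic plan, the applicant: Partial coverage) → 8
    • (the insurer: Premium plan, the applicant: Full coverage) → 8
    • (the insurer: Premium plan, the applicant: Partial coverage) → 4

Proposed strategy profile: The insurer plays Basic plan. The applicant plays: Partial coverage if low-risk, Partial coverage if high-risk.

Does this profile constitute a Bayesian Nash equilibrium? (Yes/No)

A profile is a BNE iff every type of every player is best-responding given beliefs about the other side.
The insurer plays Basic plan: E[Basic plan] = 0.625·(0) + 0.375·(0) = 0; E[Premium plan] = -7. Best-responding. ✓
The applicant (risk level low-risk), facing Basic plan: Full coverage gives -7, Partial coverage gives 2. Proposed Partial coverage is best. ✓
The applicant (risk level high-risk), facing Basic plan: Full coverage gives -5, Partial coverage gives 8. Proposed Partial coverage is best. ✓

Yes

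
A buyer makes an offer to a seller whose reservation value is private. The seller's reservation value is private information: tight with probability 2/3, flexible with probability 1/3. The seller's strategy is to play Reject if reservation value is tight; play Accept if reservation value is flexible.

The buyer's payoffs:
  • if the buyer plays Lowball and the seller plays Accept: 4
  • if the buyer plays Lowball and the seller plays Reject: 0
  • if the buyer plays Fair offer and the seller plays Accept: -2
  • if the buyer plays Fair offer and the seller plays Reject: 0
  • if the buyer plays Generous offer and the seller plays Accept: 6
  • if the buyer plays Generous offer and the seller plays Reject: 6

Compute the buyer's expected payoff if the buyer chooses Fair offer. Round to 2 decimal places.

E[Fair offer] = 2/3·0 + 1/3·(-2) = 0 + (-2/3) = -2/3

-0.67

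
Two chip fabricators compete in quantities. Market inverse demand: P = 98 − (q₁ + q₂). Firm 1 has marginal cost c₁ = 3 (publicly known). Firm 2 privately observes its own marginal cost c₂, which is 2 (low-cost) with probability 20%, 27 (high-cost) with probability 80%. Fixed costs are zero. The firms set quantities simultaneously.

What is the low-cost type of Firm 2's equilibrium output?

29

Each type of Firm 2 best-responds to q₁; Firm 1 best-responds to the expected q₂ over Firm 2's types.
Firm 2 with cost c maximizes (98 − (q₁+q₂) − c)·q₂, giving q₂(c) = (98 − c − q₁)/2.
E[c₂] = 0.2·2 + 0.8·27 = 22
Firm 1's FOC against E[q₂] yields q₁ = (98 − 2·3 + E[c₂])/3 = (98 − 6 + 22)/3 = 38.
q₂(low-cost) = (98 − 2 − 38)/2 = 29.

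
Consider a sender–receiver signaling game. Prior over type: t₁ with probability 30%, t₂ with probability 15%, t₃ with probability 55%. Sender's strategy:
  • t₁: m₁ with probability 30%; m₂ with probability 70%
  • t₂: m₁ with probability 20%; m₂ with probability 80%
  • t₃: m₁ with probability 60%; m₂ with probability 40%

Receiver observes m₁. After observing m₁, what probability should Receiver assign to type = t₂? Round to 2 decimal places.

P(m₁) = 0.3·0.3 + 0.15·0.2 + 0.55·0.6 = 0.45
P(t₂ | m₁) = (0.15·0.2) / 0.45 = 0.03 / 0.45 = 0.0666667

0.07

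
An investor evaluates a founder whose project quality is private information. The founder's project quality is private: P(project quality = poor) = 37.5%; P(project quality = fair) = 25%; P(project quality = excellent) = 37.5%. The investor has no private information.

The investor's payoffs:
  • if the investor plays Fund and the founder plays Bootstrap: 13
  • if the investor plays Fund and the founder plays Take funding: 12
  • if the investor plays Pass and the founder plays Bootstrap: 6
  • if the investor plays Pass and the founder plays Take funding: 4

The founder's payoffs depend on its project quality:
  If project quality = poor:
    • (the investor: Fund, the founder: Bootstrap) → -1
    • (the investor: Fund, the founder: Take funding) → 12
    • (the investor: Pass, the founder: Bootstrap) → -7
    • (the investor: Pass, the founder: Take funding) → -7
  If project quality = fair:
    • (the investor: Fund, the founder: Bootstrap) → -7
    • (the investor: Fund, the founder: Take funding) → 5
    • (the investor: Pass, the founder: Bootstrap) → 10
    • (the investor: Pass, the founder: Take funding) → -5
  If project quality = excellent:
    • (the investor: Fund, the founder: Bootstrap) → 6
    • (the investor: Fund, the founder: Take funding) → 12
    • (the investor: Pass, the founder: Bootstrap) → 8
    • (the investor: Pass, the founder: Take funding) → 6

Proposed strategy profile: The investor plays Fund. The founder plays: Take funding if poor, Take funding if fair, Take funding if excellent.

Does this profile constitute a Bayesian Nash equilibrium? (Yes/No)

The investor plays Fund: E[Fund] = 0.375·(12) + 0.25·(12) + 0.375·(12) = 12; E[Pass] = 4. Best-responding. ✓
The founder (project quality poor), facing Fund: Bootstrap gives -1, Take funding gives 12. Proposed Take funding is best. ✓
The founder (project quality fair), facing Fund: Bootstrap gives -7, Take funding gives 5. Proposed Take funding is best. ✓
The founder (project quality excellent), facing Fund: Bootstrap gives 6, Take funding gives 12. Proposed Take funding is best. ✓

Yes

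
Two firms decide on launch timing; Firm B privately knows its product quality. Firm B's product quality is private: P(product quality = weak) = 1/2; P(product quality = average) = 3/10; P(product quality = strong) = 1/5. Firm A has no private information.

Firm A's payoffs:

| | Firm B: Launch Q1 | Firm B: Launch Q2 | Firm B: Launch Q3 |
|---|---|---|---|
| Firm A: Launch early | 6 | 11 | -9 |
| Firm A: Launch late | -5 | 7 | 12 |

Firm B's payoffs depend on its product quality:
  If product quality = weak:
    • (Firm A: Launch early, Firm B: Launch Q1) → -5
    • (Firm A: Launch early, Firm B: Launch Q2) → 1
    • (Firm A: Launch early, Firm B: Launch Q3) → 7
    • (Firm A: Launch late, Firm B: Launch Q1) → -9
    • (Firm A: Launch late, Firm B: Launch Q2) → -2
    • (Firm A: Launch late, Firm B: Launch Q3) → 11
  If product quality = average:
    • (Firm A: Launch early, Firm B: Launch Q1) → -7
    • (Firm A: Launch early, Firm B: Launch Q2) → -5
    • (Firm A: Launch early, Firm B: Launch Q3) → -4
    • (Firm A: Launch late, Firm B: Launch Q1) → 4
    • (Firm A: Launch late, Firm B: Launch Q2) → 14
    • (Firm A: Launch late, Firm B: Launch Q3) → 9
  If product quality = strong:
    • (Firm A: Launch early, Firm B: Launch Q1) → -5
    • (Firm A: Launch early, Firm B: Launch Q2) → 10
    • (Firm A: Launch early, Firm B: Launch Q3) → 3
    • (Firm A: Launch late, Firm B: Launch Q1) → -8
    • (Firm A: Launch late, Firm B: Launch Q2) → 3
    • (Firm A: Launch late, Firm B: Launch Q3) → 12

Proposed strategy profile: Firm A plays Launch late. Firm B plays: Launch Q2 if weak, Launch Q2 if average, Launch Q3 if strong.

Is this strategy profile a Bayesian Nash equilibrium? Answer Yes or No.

A profile is a BNE iff every type of every player is best-responding given beliefs about the other side.
Firm A plays Launch late: E[Launch late] = 1/2·(7) + 3/10·(7) + 1/5·(12) = 8; E[Launch early] = 7. Best-responding. ✓
Firm B (product quality weak), facing Launch late: Launch Q1 gives -9, Launch Q2 gives -2, Launch Q3 gives 11. Proposed Launch Q2 is not best — profitable deviation exists. ✗
Firm B (product quality average), facing Launch late: Launch Q1 gives 4, Launch Q2 gives 14, Launch Q3 gives 9. Proposed Launch Q2 is best. ✓
Firm B (product quality strong), facing Launch late: Launch Q1 gives -8, Launch Q2 gives 3, Launch Q3 gives 12. Proposed Launch Q3 is best. ✓

No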